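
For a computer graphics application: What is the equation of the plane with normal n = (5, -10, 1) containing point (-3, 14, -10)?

The plane through P with normal n = (a, b, c) satisfies n·(r - P) = 0,
i.e. ax + by + cz = a·x₀ + b·y₀ + c·z₀.
d = 5·(-3) + (-10)·14 + 1·(-10)
  = -15 - 140 - 10
  = -165
Equation: 5x - 10y + z = -165

5x - 10y + z = -165


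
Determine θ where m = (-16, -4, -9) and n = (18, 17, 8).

m·n = (-16)·18 + (-4)·17 + (-9)·8 = -288 - 68 - 72 = -428
|m| = √((-16)² + (-4)² + (-9)²) = √353 ≈ 18.79
|n| = √(18² + 17² + 8²) = √677 ≈ 26.02
cos θ = (m·n)/(|m||n|) = -428/(18.79·26.02) ≈ -0.8755
θ = arccos(-0.8755) ≈ 151.1°

151.1°


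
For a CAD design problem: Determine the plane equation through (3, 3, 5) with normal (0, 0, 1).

The plane through P with normal n = (a, b, c) satisfies n·(r - P) = 0,
i.e. ax + by + cz = a·x₀ + b·y₀ + c·z₀.
d = 0·3 + 0·3 + 1·5
  = 0 + 0 + 5
  = 5
Equation: z = 5

z = 5


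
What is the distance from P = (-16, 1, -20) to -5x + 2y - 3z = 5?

distance = |a·x₀ + b·y₀ + c·z₀ - d| / √(a² + b² + c²)
  = |(-5)·(-16) + 2·1 + (-3)·(-20) - 5| / √((-5)² + 2² + (-3)²)
  = |80 + 2 + 60 - 5| / √(25 + 4 + 9)
  = |137| / √38
  = 137 / 6.164
  ≈ 22.22

22.22


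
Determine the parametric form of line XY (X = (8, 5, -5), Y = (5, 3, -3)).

Direction vector d = Y - X = (5 - 8, 3 - 5, -3 + 5) = (-3, -2, 2)
Parametric form r = X + t·d:
x = 8 - 3t, y = 5 - 2t, z = -5 + 2t

x = 8 - 3t, y = 5 - 2t, z = -5 + 2t


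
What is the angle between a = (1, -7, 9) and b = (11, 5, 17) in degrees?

a·b = 1·11 + (-7)·5 + 9·17 = 11 - 35 + 153 = 129
|a| = √(1² + (-7)² + 9²) = √131 ≈ 11.45
|b| = √(11² + 5² + 17²) = √435 ≈ 20.86
cos θ = (a·b)/(|a||b|) = 129/(11.45·20.86) ≈ 0.5404
θ = arccos(0.5404) ≈ 57.29°

57.29°


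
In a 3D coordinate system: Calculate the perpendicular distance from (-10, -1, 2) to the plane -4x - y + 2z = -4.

distance = |a·x₀ + b·y₀ + c·z₀ - d| / √(a² + b² + c²)
  = |(-4)·(-10) + (-1)·(-1) + 2·2 - (-4)| / √((-4)² + (-1)² + 2²)
  = |40 + 1 + 4 + 4| / √(16 + 1 + 4)
  = |49| / √21
  = 49 / 4.583
  ≈ 10.69

10.69


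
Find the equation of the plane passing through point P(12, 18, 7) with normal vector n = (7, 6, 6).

The plane through P with normal n = (a, b, c) satisfies n·(r - P) = 0,
i.e. ax + by + cz = a·x₀ + b·y₀ + c·z₀.
d = 7·12 + 6·18 + 6·7
  = 84 + 108 + 42
  = 234
Equation: 7x + 6y + 6z = 234

7x + 6y + 6z = 234


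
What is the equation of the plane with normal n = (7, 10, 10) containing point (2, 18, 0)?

The plane through P with normal n = (a, b, c) satisfies n·(r - P) = 0,
i.e. ax + by + cz = a·x₀ + b·y₀ + c·z₀.
d = 7·2 + 10·18 + 10·0
  = 14 + 180 + 0
  = 194
Equation: 7x + 10y + 10z = 194

7x + 10y + 10z = 194


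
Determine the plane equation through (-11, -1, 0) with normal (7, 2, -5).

The plane through P with normal n = (a, b, c) satisfies n·(r - P) = 0,
i.e. ax + by + cz = a·x₀ + b·y₀ + c·z₀.
d = 7·(-11) + 2·(-1) + (-5)·0
  = -77 - 2 + 0
  = -79
Equation: 7x + 2y - 5z = -79

7x + 2y - 5z = -79


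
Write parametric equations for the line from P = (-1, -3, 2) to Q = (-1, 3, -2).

Direction vector d = Q - P = (-1 + 1, 3 + 3, -2 - 2) = (0, 6, -4)
Parametric form r = P + t·d:
x = -1, y = -3 + 6t, z = 2 - 4t

x = -1, y = -3 + 6t, z = 2 - 4t


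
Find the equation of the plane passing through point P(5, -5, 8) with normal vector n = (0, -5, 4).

The plane through P with normal n = (a, b, c) satisfies n·(r - P) = 0,
i.e. ax + by + cz = a·x₀ + b·y₀ + c·z₀.
d = 0·5 + (-5)·(-5) + 4·8
  = 0 + 25 + 32
  = 57
Equation: -5y + 4z = 57

-5y + 4z = 57


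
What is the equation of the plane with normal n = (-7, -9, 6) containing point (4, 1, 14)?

The plane through P with normal n = (a, b, c) satisfies n·(r - P) = 0,
i.e. ax + by + cz = a·x₀ + b·y₀ + c·z₀.
d = (-7)·4 + (-9)·1 + 6·14
  = -28 - 9 + 84
  = 47
Equation: -7x - 9y + 6z = 47

-7x - 9y + 6z = 47


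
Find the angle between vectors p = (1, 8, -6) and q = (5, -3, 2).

p·q = 1·5 + 8·(-3) + (-6)·2 = 5 - 24 - 12 = -31
|p| = √(1² + 8² + (-6)²) = √101 ≈ 10.05
|q| = √(5² + (-3)² + 2²) = √38 ≈ 6.164
cos θ = (p·q)/(|p||q|) = -31/(10.05·6.164) ≈ -0.5004
θ = arccos(-0.5004) ≈ 120°

120°


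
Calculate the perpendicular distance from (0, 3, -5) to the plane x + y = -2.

distance = |a·x₀ + b·y₀ + c·z₀ - d| / √(a² + b² + c²)
  = |1·0 + 1·3 + 0·(-5) - (-2)| / √(1² + 1² + 0²)
  = |0 + 3 + 0 + 2| / √(1 + 1 + 0)
  = |5| / √2
  = 5 / 1.414
  ≈ 3.536

3.536


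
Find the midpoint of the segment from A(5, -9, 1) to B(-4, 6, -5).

M = ((x₁+x₂)/2, (y₁+y₂)/2, (z₁+z₂)/2)
  = ((5 - 4)/2, (-9 + 6)/2, (1 - 5)/2)
  = (1/2, -3/2, -4/2)
  = (0.5, -1.5, -2)

(0.5, -1.5, -2)


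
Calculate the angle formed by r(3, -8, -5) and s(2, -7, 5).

r·s = 3·2 + (-8)·(-7) + (-5)·5 = 6 + 56 - 25 = 37
|r| = √(3² + (-8)² + (-5)²) = √98 ≈ 9.899
|s| = √(2² + (-7)² + 5²) = √78 ≈ 8.832
cos θ = (r·s)/(|r||s|) = 37/(9.899·8.832) ≈ 0.4232
θ = arccos(0.4232) ≈ 64.96°

64.96°


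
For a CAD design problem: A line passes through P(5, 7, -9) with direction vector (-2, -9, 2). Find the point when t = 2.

P(t) = P + t·d
  = (5 + (-2)·2, 7 + (-9)·2, -9 + 2·2)
  = (5 - 4, 7 - 18, -9 + 4)
  = (1, -11, -5)

(1, -11, -5)


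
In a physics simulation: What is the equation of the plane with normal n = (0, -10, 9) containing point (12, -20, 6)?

The plane through P with normal n = (a, b, c) satisfies n·(r - P) = 0,
i.e. ax + by + cz = a·x₀ + b·y₀ + c·z₀.
d = 0·12 + (-10)·(-20) + 9·6
  = 0 + 200 + 54
  = 254
Equation: -10y + 9z = 254

-10y + 9z = 254


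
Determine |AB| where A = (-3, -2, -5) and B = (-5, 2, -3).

d = √[(x₂-x₁)² + (y₂-y₁)² + (z₂-z₁)²]
  = √[(-2)² + 4² + 2²]
  = √[4 + 16 + 4]
  = √24
  ≈ 4.899

4.899


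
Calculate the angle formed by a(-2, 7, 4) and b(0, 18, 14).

a·b = (-2)·0 + 7·18 + 4·14 = 0 + 126 + 56 = 182
|a| = √((-2)² + 7² + 4²) = √69 ≈ 8.307
|b| = √(0² + 18² + 14²) = √520 ≈ 22.8
cos θ = (a·b)/(|a||b|) = 182/(8.307·22.8) ≈ 0.9608
θ = arccos(0.9608) ≈ 16.09°

16.09°


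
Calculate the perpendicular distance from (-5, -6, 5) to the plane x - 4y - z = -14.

distance = |a·x₀ + b·y₀ + c·z₀ - d| / √(a² + b² + c²)
  = |1·(-5) + (-4)·(-6) + (-1)·5 - (-14)| / √(1² + (-4)² + (-1)²)
  = |-5 + 24 - 5 + 14| / √(1 + 16 + 1)
  = |28| / √18
  = 28 / 4.243
  ≈ 6.6

6.6


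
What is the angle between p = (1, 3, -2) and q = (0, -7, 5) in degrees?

p·q = 1·0 + 3·(-7) + (-2)·5 = 0 - 21 - 10 = -31
|p| = √(1² + 3² + (-2)²) = √14 ≈ 3.742
|q| = √(0² + (-7)² + 5²) = √74 ≈ 8.602
cos θ = (p·q)/(|p||q|) = -31/(3.742·8.602) ≈ -0.9631
θ = arccos(-0.9631) ≈ 164.4°

164.4°


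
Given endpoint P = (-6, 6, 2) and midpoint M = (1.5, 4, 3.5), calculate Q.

Q = 2M - P
  = (2·1.5 - (-6), 2·4 - 6, 2·3.5 - 2)
  = (3 + 6, 8 - 6, 7 - 2)
  = (9, 2, 5)

(9, 2, 5)


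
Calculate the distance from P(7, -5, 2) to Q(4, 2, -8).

d = √[(x₂-x₁)² + (y₂-y₁)² + (z₂-z₁)²]
  = √[(-3)² + 7² + (-10)²]
  = √[9 + 49 + 100]
  = √158
  ≈ 12.57

12.57


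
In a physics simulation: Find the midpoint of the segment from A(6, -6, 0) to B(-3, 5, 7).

M = ((x₁+x₂)/2, (y₁+y₂)/2, (z₁+z₂)/2)
  = ((6 - 3)/2, (-6 + 5)/2, (0 + 7)/2)
  = (3/2, -1/2, 7/2)
  = (1.5, -0.5, 3.5)

(1.5, -0.5, 3.5)


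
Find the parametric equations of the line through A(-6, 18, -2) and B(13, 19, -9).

Direction vector d = B - A = (13 + 6, 19 - 18, -9 + 2) = (19, 1, -7)
Parametric form r = A + t·d:
x = -6 + 19t, y = 18 + t, z = -2 - 7t

x = -6 + 19t, y = 18 + t, z = -2 - 7t


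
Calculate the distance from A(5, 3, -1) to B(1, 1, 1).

d = √[(x₂-x₁)² + (y₂-y₁)² + (z₂-z₁)²]
  = √[(-4)² + (-2)² + 2²]
  = √[16 + 4 + 4]
  = √24
  ≈ 4.899

4.899


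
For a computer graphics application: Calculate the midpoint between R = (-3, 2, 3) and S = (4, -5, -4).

M = ((x₁+x₂)/2, (y₁+y₂)/2, (z₁+z₂)/2)
  = ((-3 + 4)/2, (2 - 5)/2, (3 - 4)/2)
  = (1/2, -3/2, -1/2)
  = (0.5, -1.5, -0.5)

(0.5, -1.5, -0.5)


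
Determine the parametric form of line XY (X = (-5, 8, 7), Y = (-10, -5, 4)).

Direction vector d = Y - X = (-10 + 5, -5 - 8, 4 - 7) = (-5, -13, -3)
Parametric form r = X + t·d:
x = -5 - 5t, y = 8 - 13t, z = 7 - 3t

x = -5 - 5t, y = 8 - 13t, z = 7 - 3t


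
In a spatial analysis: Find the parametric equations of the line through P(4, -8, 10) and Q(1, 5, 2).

Direction vector d = Q - P = (1 - 4, 5 + 8, 2 - 10) = (-3, 13, -8)
Parametric form r = P + t·d:
x = 4 - 3t, y = -8 + 13t, z = 10 - 8t

x = 4 - 3t, y = -8 + 13t, z = 10 - 8t


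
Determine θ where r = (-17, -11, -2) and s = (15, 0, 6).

r·s = (-17)·15 + (-11)·0 + (-2)·6 = -255 + 0 - 12 = -267
|r| = √((-17)² + (-11)² + (-2)²) = √414 ≈ 20.35
|s| = √(15² + 0² + 6²) = √261 ≈ 16.16
cos θ = (r·s)/(|r||s|) = -267/(20.35·16.16) ≈ -0.8123
θ = arccos(-0.8123) ≈ 144.3°

144.3°


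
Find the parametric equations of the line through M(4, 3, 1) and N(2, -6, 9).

Direction vector d = N - M = (2 - 4, -6 - 3, 9 - 1) = (-2, -9, 8)
Parametric form r = M + t·d:
x = 4 - 2t, y = 3 - 9t, z = 1 + 8t

x = 4 - 2t, y = 3 - 9t, z = 1 + 8t


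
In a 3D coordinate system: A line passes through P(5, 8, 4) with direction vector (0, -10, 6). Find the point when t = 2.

P(t) = P + t·d
  = (5 + 0·2, 8 + (-10)·2, 4 + 6·2)
  = (5 + 0, 8 - 20, 4 + 12)
  = (5, -12, 16)

(5, -12, 16)


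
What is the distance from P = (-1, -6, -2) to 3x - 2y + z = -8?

distance = |a·x₀ + b·y₀ + c·z₀ - d| / √(a² + b² + c²)
  = |3·(-1) + (-2)·(-6) + 1·(-2) - (-8)| / √(3² + (-2)² + 1²)
  = |-3 + 12 - 2 + 8| / √(9 + 4 + 1)
  = |15| / √14
  = 15 / 3.742
  ≈ 4.009

4.009


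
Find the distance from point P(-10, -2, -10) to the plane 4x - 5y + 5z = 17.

distance = |a·x₀ + b·y₀ + c·z₀ - d| / √(a² + b² + c²)
  = |4·(-10) + (-5)·(-2) + 5·(-10) - 17| / √(4² + (-5)² + 5²)
  = |-40 + 10 - 50 - 17| / √(16 + 25 + 25)
  = |-97| / √66
  = 97 / 8.124
  ≈ 11.94

11.94


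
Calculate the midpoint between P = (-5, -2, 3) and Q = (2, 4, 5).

M = ((x₁+x₂)/2, (y₁+y₂)/2, (z₁+z₂)/2)
  = ((-5 + 2)/2, (-2 + 4)/2, (3 + 5)/2)
  = (-3/2, 2/2, 8/2)
  = (-1.5, 1, 4)

(-1.5, 1, 4)


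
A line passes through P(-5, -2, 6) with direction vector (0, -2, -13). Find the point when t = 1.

P(t) = P + t·d
  = (-5 + 0·1, -2 + (-2)·1, 6 + (-13)·1)
  = (-5 + 0, -2 - 2, 6 - 13)
  = (-5, -4, -7)

(-5, -4, -7)


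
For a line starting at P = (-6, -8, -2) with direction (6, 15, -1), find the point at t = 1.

P(t) = P + t·d
  = (-6 + 6·1, -8 + 15·1, -2 + (-1)·1)
  = (-6 + 6, -8 + 15, -2 - 1)
  = (0, 7, -3)

(0, 7, -3)


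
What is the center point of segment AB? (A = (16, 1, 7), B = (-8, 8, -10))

M = ((x₁+x₂)/2, (y₁+y₂)/2, (z₁+z₂)/2)
  = ((16 - 8)/2, (1 + 8)/2, (7 - 10)/2)
  = (8/2, 9/2, -3/2)
  = (4, 4.5, -1.5)

(4, 4.5, -1.5)


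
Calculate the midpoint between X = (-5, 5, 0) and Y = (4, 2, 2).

M = ((x₁+x₂)/2, (y₁+y₂)/2, (z₁+z₂)/2)
  = ((-5 + 4)/2, (5 + 2)/2, (0 + 2)/2)
  = (-1/2, 7/2, 2/2)
  = (-0.5, 3.5, 1)

(-0.5, 3.5, 1)


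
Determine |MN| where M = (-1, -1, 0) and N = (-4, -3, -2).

d = √[(x₂-x₁)² + (y₂-y₁)² + (z₂-z₁)²]
  = √[(-3)² + (-2)² + (-2)²]
  = √[9 + 4 + 4]
  = √17
  ≈ 4.123

4.123


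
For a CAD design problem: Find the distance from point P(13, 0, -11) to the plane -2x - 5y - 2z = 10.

distance = |a·x₀ + b·y₀ + c·z₀ - d| / √(a² + b² + c²)
  = |(-2)·13 + (-5)·0 + (-2)·(-11) - 10| / √((-2)² + (-5)² + (-2)²)
  = |-26 + 0 + 22 - 10| / √(4 + 25 + 4)
  = |-14| / √33
  = 14 / 5.745
  ≈ 2.437

2.437


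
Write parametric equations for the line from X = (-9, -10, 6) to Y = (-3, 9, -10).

Direction vector d = Y - X = (-3 + 9, 9 + 10, -10 - 6) = (6, 19, -16)
Parametric form r = X + t·d:
x = -9 + 6t, y = -10 + 19t, z = 6 - 16t

x = -9 + 6t, y = -10 + 19t, z = 6 - 16t


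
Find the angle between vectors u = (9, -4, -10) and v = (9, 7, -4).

u·v = 9·9 + (-4)·7 + (-10)·(-4) = 81 - 28 + 40 = 93
|u| = √(9² + (-4)² + (-10)²) = √197 ≈ 14.04
|v| = √(9² + 7² + (-4)²) = √146 ≈ 12.08
cos θ = (u·v)/(|u||v|) = 93/(14.04·12.08) ≈ 0.5484
θ = arccos(0.5484) ≈ 56.74°

56.74°


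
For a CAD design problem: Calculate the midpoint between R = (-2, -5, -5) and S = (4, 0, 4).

M = ((x₁+x₂)/2, (y₁+y₂)/2, (z₁+z₂)/2)
  = ((-2 + 4)/2, (-5 + 0)/2, (-5 + 4)/2)
  = (2/2, -5/2, -1/2)
  = (1, -2.5, -0.5)

(1, -2.5, -0.5)


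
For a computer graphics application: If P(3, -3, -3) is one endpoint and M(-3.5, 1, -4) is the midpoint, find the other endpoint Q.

Q = 2M - P
  = (2·(-3.5) - 3, 2·1 - (-3), 2·(-4) - (-3))
  = (-7 - 3, 2 + 3, -8 + 3)
  = (-10, 5, -5)

(-10, 5, -5)


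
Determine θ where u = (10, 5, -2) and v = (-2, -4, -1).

u·v = 10·(-2) + 5·(-4) + (-2)·(-1) = -20 - 20 + 2 = -38
|u| = √(10² + 5² + (-2)²) = √129 ≈ 11.36
|v| = √((-2)² + (-4)² + (-1)²) = √21 ≈ 4.583
cos θ = (u·v)/(|u||v|) = -38/(11.36·4.583) ≈ -0.7301
θ = arccos(-0.7301) ≈ 136.9°

136.9°


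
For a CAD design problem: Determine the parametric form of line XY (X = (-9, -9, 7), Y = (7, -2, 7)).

Direction vector d = Y - X = (7 + 9, -2 + 9, 7 - 7) = (16, 7, 0)
Parametric form r = X + t·d:
x = -9 + 16t, y = -9 + 7t, z = 7

x = -9 + 16t, y = -9 + 7t, z = 7


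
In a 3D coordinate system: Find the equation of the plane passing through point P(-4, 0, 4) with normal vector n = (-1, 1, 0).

The plane through P with normal n = (a, b, c) satisfies n·(r - P) = 0,
i.e. ax + by + cz = a·x₀ + b·y₀ + c·z₀.
d = (-1)·(-4) + 1·0 + 0·4
  = 4 + 0 + 0
  = 4
Equation: -x + y = 4

-x + y = 4


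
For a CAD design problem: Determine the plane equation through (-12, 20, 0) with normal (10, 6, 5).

The plane through P with normal n = (a, b, c) satisfies n·(r - P) = 0,
i.e. ax + by + cz = a·x₀ + b·y₀ + c·z₀.
d = 10·(-12) + 6·20 + 5·0
  = -120 + 120 + 0
  = 0
Equation: 10x + 6y + 5z = 0

10x + 6y + 5z = 0


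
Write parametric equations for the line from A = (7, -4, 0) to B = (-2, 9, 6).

Direction vector d = B - A = (-2 - 7, 9 + 4, 6 + 0) = (-9, 13, 6)
Parametric form r = A + t·d:
x = 7 - 9t, y = -4 + 13t, z = 0 + 6t

x = 7 - 9t, y = -4 + 13t, z = 0 + 6t


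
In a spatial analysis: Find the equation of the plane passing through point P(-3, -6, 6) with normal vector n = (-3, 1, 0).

The plane through P with normal n = (a, b, c) satisfies n·(r - P) = 0,
i.e. ax + by + cz = a·x₀ + b·y₀ + c·z₀.
d = (-3)·(-3) + 1·(-6) + 0·6
  = 9 - 6 + 0
  = 3
Equation: -3x + y = 3

-3x + y = 3


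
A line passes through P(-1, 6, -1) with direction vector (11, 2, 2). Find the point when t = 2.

P(t) = P + t·d
  = (-1 + 11·2, 6 + 2·2, -1 + 2·2)
  = (-1 + 22, 6 + 4, -1 + 4)
  = (21, 10, 3)

(21, 10, 3)


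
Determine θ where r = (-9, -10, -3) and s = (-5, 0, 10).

r·s = (-9)·(-5) + (-10)·0 + (-3)·10 = 45 + 0 - 30 = 15
|r| = √((-9)² + (-10)² + (-3)²) = √190 ≈ 13.78
|s| = √((-5)² + 0² + 10²) = √125 ≈ 11.18
cos θ = (r·s)/(|r||s|) = 15/(13.78·11.18) ≈ 0.09733
θ = arccos(0.09733) ≈ 84.41°

84.41°


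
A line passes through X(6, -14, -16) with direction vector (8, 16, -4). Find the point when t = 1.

P(t) = X + t·d
  = (6 + 8·1, -14 + 16·1, -16 + (-4)·1)
  = (6 + 8, -14 + 16, -16 - 4)
  = (14, 2, -20)

(14, 2, -20)


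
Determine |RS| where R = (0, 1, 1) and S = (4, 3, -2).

d = √[(x₂-x₁)² + (y₂-y₁)² + (z₂-z₁)²]
  = √[4² + 2² + (-3)²]
  = √[16 + 4 + 9]
  = √29
  ≈ 5.385

5.385


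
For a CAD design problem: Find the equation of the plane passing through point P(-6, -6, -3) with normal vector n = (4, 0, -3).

The plane through P with normal n = (a, b, c) satisfies n·(r - P) = 0,
i.e. ax + by + cz = a·x₀ + b·y₀ + c·z₀.
d = 4·(-6) + 0·(-6) + (-3)·(-3)
  = -24 + 0 + 9
  = -15
Equation: 4x - 3z = -15

4x - 3z = -15


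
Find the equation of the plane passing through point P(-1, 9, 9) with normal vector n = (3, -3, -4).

The plane through P with normal n = (a, b, c) satisfies n·(r - P) = 0,
i.e. ax + by + cz = a·x₀ + b·y₀ + c·z₀.
d = 3·(-1) + (-3)·9 + (-4)·9
  = -3 - 27 - 36
  = -66
Equation: 3x - 3y - 4z = -66

3x - 3y - 4z = -66


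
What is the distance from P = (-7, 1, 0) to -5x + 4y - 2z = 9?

distance = |a·x₀ + b·y₀ + c·z₀ - d| / √(a² + b² + c²)
  = |(-5)·(-7) + 4·1 + (-2)·0 - 9| / √((-5)² + 4² + (-2)²)
  = |35 + 4 + 0 - 9| / √(25 + 16 + 4)
  = |30| / √45
  = 30 / 6.708
  ≈ 4.472

4.472


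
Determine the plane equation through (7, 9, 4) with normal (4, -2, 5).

The plane through P with normal n = (a, b, c) satisfies n·(r - P) = 0,
i.e. ax + by + cz = a·x₀ + b·y₀ + c·z₀.
d = 4·7 + (-2)·9 + 5·4
  = 28 - 18 + 20
  = 30
Equation: 4x - 2y + 5z = 30

4x - 2y + 5z = 30


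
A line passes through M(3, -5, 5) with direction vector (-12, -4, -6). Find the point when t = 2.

P(t) = M + t·d
  = (3 + (-12)·2, -5 + (-4)·2, 5 + (-6)·2)
  = (3 - 24, -5 - 8, 5 - 12)
  = (-21, -13, -7)

(-21, -13, -7)


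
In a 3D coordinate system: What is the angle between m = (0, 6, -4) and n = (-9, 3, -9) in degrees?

m·n = 0·(-9) + 6·3 + (-4)·(-9) = 0 + 18 + 36 = 54
|m| = √(0² + 6² + (-4)²) = √52 ≈ 7.211
|n| = √((-9)² + 3² + (-9)²) = √171 ≈ 13.08
cos θ = (m·n)/(|m||n|) = 54/(7.211·13.08) ≈ 0.5727
θ = arccos(0.5727) ≈ 55.06°

55.06°


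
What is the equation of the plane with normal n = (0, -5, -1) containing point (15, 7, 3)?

The plane through P with normal n = (a, b, c) satisfies n·(r - P) = 0,
i.e. ax + by + cz = a·x₀ + b·y₀ + c·z₀.
d = 0·15 + (-5)·7 + (-1)·3
  = 0 - 35 - 3
  = -38
Equation: -5y - z = -38

-5y - z = -38


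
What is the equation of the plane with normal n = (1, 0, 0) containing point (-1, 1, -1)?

The plane through P with normal n = (a, b, c) satisfies n·(r - P) = 0,
i.e. ax + by + cz = a·x₀ + b·y₀ + c·z₀.
d = 1·(-1) + 0·1 + 0·(-1)
  = -1 + 0 + 0
  = -1
Equation: x = -1

x = -1


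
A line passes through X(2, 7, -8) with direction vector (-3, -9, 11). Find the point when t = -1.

P(t) = X + t·d
  = (2 + (-3)·(-1), 7 + (-9)·(-1), -8 + 11·(-1))
  = (2 + 3, 7 + 9, -8 - 11)
  = (5, 16, -19)

(5, 16, -19)


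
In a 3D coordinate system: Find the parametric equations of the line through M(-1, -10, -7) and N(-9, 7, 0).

Direction vector d = N - M = (-9 + 1, 7 + 10, 0 + 7) = (-8, 17, 7)
Parametric form r = M + t·d:
x = -1 - 8t, y = -10 + 17t, z = -7 + 7t

x = -1 - 8t, y = -10 + 17t, z = -7 + 7t


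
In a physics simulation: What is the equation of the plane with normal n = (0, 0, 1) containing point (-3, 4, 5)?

The plane through P with normal n = (a, b, c) satisfies n·(r - P) = 0,
i.e. ax + by + cz = a·x₀ + b·y₀ + c·z₀.
d = 0·(-3) + 0·4 + 1·5
  = 0 + 0 + 5
  = 5
Equation: z = 5

z = 5


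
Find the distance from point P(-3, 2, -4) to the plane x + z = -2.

distance = |a·x₀ + b·y₀ + c·z₀ - d| / √(a² + b² + c²)
  = |1·(-3) + 0·2 + 1·(-4) - (-2)| / √(1² + 0² + 1²)
  = |-3 + 0 - 4 + 2| / √(1 + 0 + 1)
  = |-5| / √2
  = 5 / 1.414
  ≈ 3.536

3.536


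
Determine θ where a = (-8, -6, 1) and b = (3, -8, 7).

a·b = (-8)·3 + (-6)·(-8) + 1·7 = -24 + 48 + 7 = 31
|a| = √((-8)² + (-6)² + 1²) = √101 ≈ 10.05
|b| = √(3² + (-8)² + 7²) = √122 ≈ 11.05
cos θ = (a·b)/(|a||b|) = 31/(10.05·11.05) ≈ 0.2793
θ = arccos(0.2793) ≈ 73.78°

73.78°


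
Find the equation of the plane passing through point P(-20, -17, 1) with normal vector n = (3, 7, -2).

The plane through P with normal n = (a, b, c) satisfies n·(r - P) = 0,
i.e. ax + by + cz = a·x₀ + b·y₀ + c·z₀.
d = 3·(-20) + 7·(-17) + (-2)·1
  = -60 - 119 - 2
  = -181
Equation: 3x + 7y - 2z = -181

3x + 7y - 2z = -181


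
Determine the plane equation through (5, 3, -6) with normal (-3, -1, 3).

The plane through P with normal n = (a, b, c) satisfies n·(r - P) = 0,
i.e. ax + by + cz = a·x₀ + b·y₀ + c·z₀.
d = (-3)·5 + (-1)·3 + 3·(-6)
  = -15 - 3 - 18
  = -36
Equation: -3x - y + 3z = -36

-3x - y + 3z = -36


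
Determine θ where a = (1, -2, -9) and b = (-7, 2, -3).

a·b = 1·(-7) + (-2)·2 + (-9)·(-3) = -7 - 4 + 27 = 16
|a| = √(1² + (-2)² + (-9)²) = √86 ≈ 9.274
|b| = √((-7)² + 2² + (-3)²) = √62 ≈ 7.874
cos θ = (a·b)/(|a||b|) = 16/(9.274·7.874) ≈ 0.2191
θ = arccos(0.2191) ≈ 77.34°

77.34°


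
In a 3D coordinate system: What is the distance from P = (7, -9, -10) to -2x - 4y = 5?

distance = |a·x₀ + b·y₀ + c·z₀ - d| / √(a² + b² + c²)
  = |(-2)·7 + (-4)·(-9) + 0·(-10) - 5| / √((-2)² + (-4)² + 0²)
  = |-14 + 36 + 0 - 5| / √(4 + 16 + 0)
  = |17| / √20
  = 17 / 4.472
  ≈ 3.801

3.801


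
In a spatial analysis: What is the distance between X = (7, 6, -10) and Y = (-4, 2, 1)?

d = √[(x₂-x₁)² + (y₂-y₁)² + (z₂-z₁)²]
  = √[(-11)² + (-4)² + 11²]
  = √[121 + 16 + 121]
  = √258
  ≈ 16.06

16.06


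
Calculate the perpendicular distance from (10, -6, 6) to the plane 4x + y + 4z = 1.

distance = |a·x₀ + b·y₀ + c·z₀ - d| / √(a² + b² + c²)
  = |4·10 + 1·(-6) + 4·6 - 1| / √(4² + 1² + 4²)
  = |40 - 6 + 24 - 1| / √(16 + 1 + 16)
  = |57| / √33
  = 57 / 5.745
  ≈ 9.922

9.922


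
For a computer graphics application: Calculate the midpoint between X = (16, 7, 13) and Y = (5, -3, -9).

M = ((x₁+x₂)/2, (y₁+y₂)/2, (z₁+z₂)/2)
  = ((16 + 5)/2, (7 - 3)/2, (13 - 9)/2)
  = (21/2, 4/2, 4/2)
  = (10.5, 2, 2)

(10.5, 2, 2)


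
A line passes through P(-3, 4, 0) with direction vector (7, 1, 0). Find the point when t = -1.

P(t) = P + t·d
  = (-3 + 7·(-1), 4 + 1·(-1), 0 + 0·(-1))
  = (-3 - 7, 4 - 1, 0 + 0)
  = (-10, 3, 0)

(-10, 3, 0)


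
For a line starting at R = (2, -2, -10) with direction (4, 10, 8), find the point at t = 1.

P(t) = R + t·d
  = (2 + 4·1, -2 + 10·1, -10 + 8·1)
  = (2 + 4, -2 + 10, -10 + 8)
  = (6, 8, -2)

(6, 8, -2)


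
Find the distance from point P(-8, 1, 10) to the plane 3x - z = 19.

distance = |a·x₀ + b·y₀ + c·z₀ - d| / √(a² + b² + c²)
  = |3·(-8) + 0·1 + (-1)·10 - 19| / √(3² + 0² + (-1)²)
  = |-24 + 0 - 10 - 19| / √(9 + 0 + 1)
  = |-53| / √10
  = 53 / 3.162
  ≈ 16.76

16.76


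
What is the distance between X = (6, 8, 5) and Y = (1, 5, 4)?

d = √[(x₂-x₁)² + (y₂-y₁)² + (z₂-z₁)²]
  = √[(-5)² + (-3)² + (-1)²]
  = √[25 + 9 + 1]
  = √35
  ≈ 5.916

5.916


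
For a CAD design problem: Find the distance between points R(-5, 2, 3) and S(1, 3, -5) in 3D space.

d = √[(x₂-x₁)² + (y₂-y₁)² + (z₂-z₁)²]
  = √[6² + 1² + (-8)²]
  = √[36 + 1 + 64]
  = √101
  ≈ 10.05

10.05


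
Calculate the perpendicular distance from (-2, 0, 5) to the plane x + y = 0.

distance = |a·x₀ + b·y₀ + c·z₀ - d| / √(a² + b² + c²)
  = |1·(-2) + 1·0 + 0·5 - 0| / √(1² + 1² + 0²)
  = |-2 + 0 + 0 + 0| / √(1 + 1 + 0)
  = |-2| / √2
  = 2 / 1.414
  ≈ 1.414

1.414


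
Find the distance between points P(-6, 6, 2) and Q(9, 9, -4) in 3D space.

d = √[(x₂-x₁)² + (y₂-y₁)² + (z₂-z₁)²]
  = √[15² + 3² + (-6)²]
  = √[225 + 9 + 36]
  = √270
  ≈ 16.43

16.43


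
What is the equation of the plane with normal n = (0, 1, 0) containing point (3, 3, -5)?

The plane through P with normal n = (a, b, c) satisfies n·(r - P) = 0,
i.e. ax + by + cz = a·x₀ + b·y₀ + c·z₀.
d = 0·3 + 1·3 + 0·(-5)
  = 0 + 3 + 0
  = 3
Equation: y = 3

y = 3


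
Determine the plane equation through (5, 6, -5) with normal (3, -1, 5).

The plane through P with normal n = (a, b, c) satisfies n·(r - P) = 0,
i.e. ax + by + cz = a·x₀ + b·y₀ + c·z₀.
d = 3·5 + (-1)·6 + 5·(-5)
  = 15 - 6 - 25
  = -16
Equation: 3x - y + 5z = -16

3x - y + 5z = -16


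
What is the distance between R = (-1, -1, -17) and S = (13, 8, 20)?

d = √[(x₂-x₁)² + (y₂-y₁)² + (z₂-z₁)²]
  = √[14² + 9² + 37²]
  = √[196 + 81 + 1369]
  = √1646
  ≈ 40.57

40.57


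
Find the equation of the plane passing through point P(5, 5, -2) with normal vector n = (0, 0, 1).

The plane through P with normal n = (a, b, c) satisfies n·(r - P) = 0,
i.e. ax + by + cz = a·x₀ + b·y₀ + c·z₀.
d = 0·5 + 0·5 + 1·(-2)
  = 0 + 0 - 2
  = -2
Equation: z = -2

z = -2


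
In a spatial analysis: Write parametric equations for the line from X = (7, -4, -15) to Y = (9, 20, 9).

Direction vector d = Y - X = (9 - 7, 20 + 4, 9 + 15) = (2, 24, 24)
Parametric form r = X + t·d:
x = 7 + 2t, y = -4 + 24t, z = -15 + 24t

x = 7 + 2t, y = -4 + 24t, z = -15 + 24t


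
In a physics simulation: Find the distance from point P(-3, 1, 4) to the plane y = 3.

distance = |a·x₀ + b·y₀ + c·z₀ - d| / √(a² + b² + c²)
  = |0·(-3) + 1·1 + 0·4 - 3| / √(0² + 1² + 0²)
  = |0 + 1 + 0 - 3| / √(0 + 1 + 0)
  = |-2| / √1
  = 2 / 1
  ≈ 2

2


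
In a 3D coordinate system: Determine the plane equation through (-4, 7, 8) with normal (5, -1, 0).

The plane through P with normal n = (a, b, c) satisfies n·(r - P) = 0,
i.e. ax + by + cz = a·x₀ + b·y₀ + c·z₀.
d = 5·(-4) + (-1)·7 + 0·8
  = -20 - 7 + 0
  = -27
Equation: 5x - y = -27

5x - y = -27


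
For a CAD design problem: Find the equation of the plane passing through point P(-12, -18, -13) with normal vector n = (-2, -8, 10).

The plane through P with normal n = (a, b, c) satisfies n·(r - P) = 0,
i.e. ax + by + cz = a·x₀ + b·y₀ + c·z₀.
d = (-2)·(-12) + (-8)·(-18) + 10·(-13)
  = 24 + 144 - 130
  = 38
Equation: -2x - 8y + 10z = 38

-2x - 8y + 10z = 38


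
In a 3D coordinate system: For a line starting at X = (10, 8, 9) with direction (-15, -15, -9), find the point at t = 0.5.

P(t) = X + t·d
  = (10 + (-15)·0.5, 8 + (-15)·0.5, 9 + (-9)·0.5)
  = (10 - 7.5, 8 - 7.5, 9 - 4.5)
  = (2.5, 0.5, 4.5)

(2.5, 0.5, 4.5)


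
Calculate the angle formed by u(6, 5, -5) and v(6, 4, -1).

u·v = 6·6 + 5·4 + (-5)·(-1) = 36 + 20 + 5 = 61
|u| = √(6² + 5² + (-5)²) = √86 ≈ 9.274
|v| = √(6² + 4² + (-1)²) = √53 ≈ 7.28
cos θ = (u·v)/(|u||v|) = 61/(9.274·7.28) ≈ 0.9035
θ = arccos(0.9035) ≈ 25.37°

25.37°


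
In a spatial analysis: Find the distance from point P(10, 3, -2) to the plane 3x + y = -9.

distance = |a·x₀ + b·y₀ + c·z₀ - d| / √(a² + b² + c²)
  = |3·10 + 1·3 + 0·(-2) - (-9)| / √(3² + 1² + 0²)
  = |30 + 3 + 0 + 9| / √(9 + 1 + 0)
  = |42| / √10
  = 42 / 3.162
  ≈ 13.28

13.28


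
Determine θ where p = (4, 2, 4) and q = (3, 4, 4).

p·q = 4·3 + 2·4 + 4·4 = 12 + 8 + 16 = 36
|p| = √(4² + 2² + 4²) = √36 ≈ 6
|q| = √(3² + 4² + 4²) = √41 ≈ 6.403
cos θ = (p·q)/(|p||q|) = 36/(6·6.403) ≈ 0.937
θ = arccos(0.937) ≈ 20.44°

20.44°


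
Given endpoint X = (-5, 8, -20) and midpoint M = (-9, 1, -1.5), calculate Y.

Y = 2M - X
  = (2·(-9) - (-5), 2·1 - 8, 2·(-1.5) - (-20))
  = (-18 + 5, 2 - 8, -3 + 20)
  = (-13, -6, 17)

(-13, -6, 17)


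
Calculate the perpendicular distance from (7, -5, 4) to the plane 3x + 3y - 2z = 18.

distance = |a·x₀ + b·y₀ + c·z₀ - d| / √(a² + b² + c²)
  = |3·7 + 3·(-5) + (-2)·4 - 18| / √(3² + 3² + (-2)²)
  = |21 - 15 - 8 - 18| / √(9 + 9 + 4)
  = |-20| / √22
  = 20 / 4.69
  ≈ 4.264

4.264


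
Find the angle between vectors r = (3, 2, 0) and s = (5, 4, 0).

r·s = 3·5 + 2·4 + 0·0 = 15 + 8 + 0 = 23
|r| = √(3² + 2² + 0²) = √13 ≈ 3.606
|s| = √(5² + 4² + 0²) = √41 ≈ 6.403
cos θ = (r·s)/(|r||s|) = 23/(3.606·6.403) ≈ 0.9962
θ = arccos(0.9962) ≈ 4.97°

4.97°


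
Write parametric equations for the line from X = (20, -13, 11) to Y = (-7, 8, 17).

Direction vector d = Y - X = (-7 - 20, 8 + 13, 17 - 11) = (-27, 21, 6)
Parametric form r = X + t·d:
x = 20 - 27t, y = -13 + 21t, z = 11 + 6t

x = 20 - 27t, y = -13 + 21t, z = 11 + 6t


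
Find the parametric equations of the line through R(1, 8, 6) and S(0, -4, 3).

Direction vector d = S - R = (0 - 1, -4 - 8, 3 - 6) = (-1, -12, -3)
Parametric form r = R + t·d:
x = 1 - t, y = 8 - 12t, z = 6 - 3t

x = 1 - t, y = 8 - 12t, z = 6 - 3t


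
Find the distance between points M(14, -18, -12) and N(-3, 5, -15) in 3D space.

d = √[(x₂-x₁)² + (y₂-y₁)² + (z₂-z₁)²]
  = √[(-17)² + 23² + (-3)²]
  = √[289 + 529 + 9]
  = √827
  ≈ 28.76

28.76


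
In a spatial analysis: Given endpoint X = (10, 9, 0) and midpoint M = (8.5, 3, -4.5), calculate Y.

Y = 2M - X
  = (2·8.5 - 10, 2·3 - 9, 2·(-4.5) - 0)
  = (17 - 10, 6 - 9, -9 + 0)
  = (7, -3, -9)

(7, -3, -9)


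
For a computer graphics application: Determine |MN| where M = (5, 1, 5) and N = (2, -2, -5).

d = √[(x₂-x₁)² + (y₂-y₁)² + (z₂-z₁)²]
  = √[(-3)² + (-3)² + (-10)²]
  = √[9 + 9 + 100]
  = √118
  ≈ 10.86

10.86


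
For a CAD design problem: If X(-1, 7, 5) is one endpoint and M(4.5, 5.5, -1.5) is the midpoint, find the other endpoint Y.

Y = 2M - X
  = (2·4.5 - (-1), 2·5.5 - 7, 2·(-1.5) - 5)
  = (9 + 1, 11 - 7, -3 - 5)
  = (10, 4, -8)

(10, 4, -8)


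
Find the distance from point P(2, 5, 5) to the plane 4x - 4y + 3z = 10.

distance = |a·x₀ + b·y₀ + c·z₀ - d| / √(a² + b² + c²)
  = |4·2 + (-4)·5 + 3·5 - 10| / √(4² + (-4)² + 3²)
  = |8 - 20 + 15 - 10| / √(16 + 16 + 9)
  = |-7| / √41
  = 7 / 6.403
  ≈ 1.093

1.093


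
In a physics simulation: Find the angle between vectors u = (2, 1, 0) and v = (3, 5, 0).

u·v = 2·3 + 1·5 + 0·0 = 6 + 5 + 0 = 11
|u| = √(2² + 1² + 0²) = √5 ≈ 2.236
|v| = √(3² + 5² + 0²) = √34 ≈ 5.831
cos θ = (u·v)/(|u||v|) = 11/(2.236·5.831) ≈ 0.8437
θ = arccos(0.8437) ≈ 32.47°

32.47°


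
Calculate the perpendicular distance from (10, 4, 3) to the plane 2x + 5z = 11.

distance = |a·x₀ + b·y₀ + c·z₀ - d| / √(a² + b² + c²)
  = |2·10 + 0·4 + 5·3 - 11| / √(2² + 0² + 5²)
  = |20 + 0 + 15 - 11| / √(4 + 0 + 25)
  = |24| / √29
  = 24 / 5.385
  ≈ 4.457

4.457


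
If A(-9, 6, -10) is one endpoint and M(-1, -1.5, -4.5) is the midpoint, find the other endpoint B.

B = 2M - A
  = (2·(-1) - (-9), 2·(-1.5) - 6, 2·(-4.5) - (-10))
  = (-2 + 9, -3 - 6, -9 + 10)
  = (7, -9, 1)

(7, -9, 1)


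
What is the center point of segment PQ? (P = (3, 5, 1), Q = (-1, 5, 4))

M = ((x₁+x₂)/2, (y₁+y₂)/2, (z₁+z₂)/2)
  = ((3 - 1)/2, (5 + 5)/2, (1 + 4)/2)
  = (2/2, 10/2, 5/2)
  = (1, 5, 2.5)

(1, 5, 2.5)


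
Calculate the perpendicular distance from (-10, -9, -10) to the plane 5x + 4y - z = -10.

distance = |a·x₀ + b·y₀ + c·z₀ - d| / √(a² + b² + c²)
  = |5·(-10) + 4·(-9) + (-1)·(-10) - (-10)| / √(5² + 4² + (-1)²)
  = |-50 - 36 + 10 + 10| / √(25 + 16 + 1)
  = |-66| / √42
  = 66 / 6.481
  ≈ 10.18

10.18


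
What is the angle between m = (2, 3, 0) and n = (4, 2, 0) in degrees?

m·n = 2·4 + 3·2 + 0·0 = 8 + 6 + 0 = 14
|m| = √(2² + 3² + 0²) = √13 ≈ 3.606
|n| = √(4² + 2² + 0²) = √20 ≈ 4.472
cos θ = (m·n)/(|m||n|) = 14/(3.606·4.472) ≈ 0.8682
θ = arccos(0.8682) ≈ 29.74°

29.74°


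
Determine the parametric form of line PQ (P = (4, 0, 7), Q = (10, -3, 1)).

Direction vector d = Q - P = (10 - 4, -3 + 0, 1 - 7) = (6, -3, -6)
Parametric form r = P + t·d:
x = 4 + 6t, y = 0 - 3t, z = 7 - 6t

x = 4 + 6t, y = 0 - 3t, z = 7 - 6t


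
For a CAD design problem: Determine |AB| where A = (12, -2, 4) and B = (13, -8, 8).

d = √[(x₂-x₁)² + (y₂-y₁)² + (z₂-z₁)²]
  = √[1² + (-6)² + 4²]
  = √[1 + 36 + 16]
  = √53
  ≈ 7.28

7.28


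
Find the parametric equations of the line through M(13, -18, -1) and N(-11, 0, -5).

Direction vector d = N - M = (-11 - 13, 0 + 18, -5 + 1) = (-24, 18, -4)
Parametric form r = M + t·d:
x = 13 - 24t, y = -18 + 18t, z = -1 - 4t

x = 13 - 24t, y = -18 + 18t, z = -1 - 4t


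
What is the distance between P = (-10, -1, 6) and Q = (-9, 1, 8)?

d = √[(x₂-x₁)² + (y₂-y₁)² + (z₂-z₁)²]
  = √[1² + 2² + 2²]
  = √[1 + 4 + 4]
  = √9
  ≈ 3

3


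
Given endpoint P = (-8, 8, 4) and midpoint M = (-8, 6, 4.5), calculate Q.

Q = 2M - P
  = (2·(-8) - (-8), 2·6 - 8, 2·4.5 - 4)
  = (-16 + 8, 12 - 8, 9 - 4)
  = (-8, 4, 5)

(-8, 4, 5)


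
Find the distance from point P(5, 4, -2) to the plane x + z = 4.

distance = |a·x₀ + b·y₀ + c·z₀ - d| / √(a² + b² + c²)
  = |1·5 + 0·4 + 1·(-2) - 4| / √(1² + 0² + 1²)
  = |5 + 0 - 2 - 4| / √(1 + 0 + 1)
  = |-1| / √2
  = 1 / 1.414
  ≈ 0.7071

0.7071


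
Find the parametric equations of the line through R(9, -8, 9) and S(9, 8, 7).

Direction vector d = S - R = (9 - 9, 8 + 8, 7 - 9) = (0, 16, -2)
Parametric form r = R + t·d:
x = 9, y = -8 + 16t, z = 9 - 2t

x = 9, y = -8 + 16t, z = 9 - 2t


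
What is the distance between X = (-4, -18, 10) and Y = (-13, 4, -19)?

d = √[(x₂-x₁)² + (y₂-y₁)² + (z₂-z₁)²]
  = √[(-9)² + 22² + (-29)²]
  = √[81 + 484 + 841]
  = √1406
  ≈ 37.5

37.5


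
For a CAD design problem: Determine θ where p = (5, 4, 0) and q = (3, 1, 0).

p·q = 5·3 + 4·1 + 0·0 = 15 + 4 + 0 = 19
|p| = √(5² + 4² + 0²) = √41 ≈ 6.403
|q| = √(3² + 1² + 0²) = √10 ≈ 3.162
cos θ = (p·q)/(|p||q|) = 19/(6.403·3.162) ≈ 0.9383
θ = arccos(0.9383) ≈ 20.22°

20.22°


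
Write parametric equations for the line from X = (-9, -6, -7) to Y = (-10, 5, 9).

Direction vector d = Y - X = (-10 + 9, 5 + 6, 9 + 7) = (-1, 11, 16)
Parametric form r = X + t·d:
x = -9 - t, y = -6 + 11t, z = -7 + 16t

x = -9 - t, y = -6 + 11t, z = -7 + 16t


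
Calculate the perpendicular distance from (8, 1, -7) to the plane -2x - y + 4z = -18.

distance = |a·x₀ + b·y₀ + c·z₀ - d| / √(a² + b² + c²)
  = |(-2)·8 + (-1)·1 + 4·(-7) - (-18)| / √((-2)² + (-1)² + 4²)
  = |-16 - 1 - 28 + 18| / √(4 + 1 + 16)
  = |-27| / √21
  = 27 / 4.583
  ≈ 5.892

5.892


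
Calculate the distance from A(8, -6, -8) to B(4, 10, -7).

d = √[(x₂-x₁)² + (y₂-y₁)² + (z₂-z₁)²]
  = √[(-4)² + 16² + 1²]
  = √[16 + 256 + 1]
  = √273
  ≈ 16.52

16.52


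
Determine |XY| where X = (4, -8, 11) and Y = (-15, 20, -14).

d = √[(x₂-x₁)² + (y₂-y₁)² + (z₂-z₁)²]
  = √[(-19)² + 28² + (-25)²]
  = √[361 + 784 + 625]
  = √1770
  ≈ 42.07

42.07


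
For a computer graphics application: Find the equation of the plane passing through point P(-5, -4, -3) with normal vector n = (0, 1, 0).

The plane through P with normal n = (a, b, c) satisfies n·(r - P) = 0,
i.e. ax + by + cz = a·x₀ + b·y₀ + c·z₀.
d = 0·(-5) + 1·(-4) + 0·(-3)
  = 0 - 4 + 0
  = -4
Equation: y = -4

y = -4


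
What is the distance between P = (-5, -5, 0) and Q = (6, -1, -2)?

d = √[(x₂-x₁)² + (y₂-y₁)² + (z₂-z₁)²]
  = √[11² + 4² + (-2)²]
  = √[121 + 16 + 4]
  = √141
  ≈ 11.87

11.87


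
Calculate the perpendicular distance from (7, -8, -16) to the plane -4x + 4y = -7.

distance = |a·x₀ + b·y₀ + c·z₀ - d| / √(a² + b² + c²)
  = |(-4)·7 + 4·(-8) + 0·(-16) - (-7)| / √((-4)² + 4² + 0²)
  = |-28 - 32 + 0 + 7| / √(16 + 16 + 0)
  = |-53| / √32
  = 53 / 5.657
  ≈ 9.369

9.369


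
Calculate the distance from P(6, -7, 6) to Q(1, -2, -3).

d = √[(x₂-x₁)² + (y₂-y₁)² + (z₂-z₁)²]
  = √[(-5)² + 5² + (-9)²]
  = √[25 + 25 + 81]
  = √131
  ≈ 11.45

11.45


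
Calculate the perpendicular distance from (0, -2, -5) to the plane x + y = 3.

distance = |a·x₀ + b·y₀ + c·z₀ - d| / √(a² + b² + c²)
  = |1·0 + 1·(-2) + 0·(-5) - 3| / √(1² + 1² + 0²)
  = |0 - 2 + 0 - 3| / √(1 + 1 + 0)
  = |-5| / √2
  = 5 / 1.414
  ≈ 3.536

3.536


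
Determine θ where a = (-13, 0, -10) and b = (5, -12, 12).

a·b = (-13)·5 + 0·(-12) + (-10)·12 = -65 + 0 - 120 = -185
|a| = √((-13)² + 0² + (-10)²) = √269 ≈ 16.4
|b| = √(5² + (-12)² + 12²) = √313 ≈ 17.69
cos θ = (a·b)/(|a||b|) = -185/(16.4·17.69) ≈ -0.6376
θ = arccos(-0.6376) ≈ 129.6°

129.6°


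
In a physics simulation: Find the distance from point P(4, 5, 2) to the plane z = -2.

distance = |a·x₀ + b·y₀ + c·z₀ - d| / √(a² + b² + c²)
  = |0·4 + 0·5 + 1·2 - (-2)| / √(0² + 0² + 1²)
  = |0 + 0 + 2 + 2| / √(0 + 0 + 1)
  = |4| / √1
  = 4 / 1
  ≈ 4

4


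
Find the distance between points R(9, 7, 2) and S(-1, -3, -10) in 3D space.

d = √[(x₂-x₁)² + (y₂-y₁)² + (z₂-z₁)²]
  = √[(-10)² + (-10)² + (-12)²]
  = √[100 + 100 + 144]
  = √344
  ≈ 18.55

18.55


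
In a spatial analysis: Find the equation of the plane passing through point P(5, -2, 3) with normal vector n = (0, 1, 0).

The plane through P with normal n = (a, b, c) satisfies n·(r - P) = 0,
i.e. ax + by + cz = a·x₀ + b·y₀ + c·z₀.
d = 0·5 + 1·(-2) + 0·3
  = 0 - 2 + 0
  = -2
Equation: y = -2

y = -2


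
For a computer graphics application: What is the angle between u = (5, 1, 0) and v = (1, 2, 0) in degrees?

u·v = 5·1 + 1·2 + 0·0 = 5 + 2 + 0 = 7
|u| = √(5² + 1² + 0²) = √26 ≈ 5.099
|v| = √(1² + 2² + 0²) = √5 ≈ 2.236
cos θ = (u·v)/(|u||v|) = 7/(5.099·2.236) ≈ 0.6139
θ = arccos(0.6139) ≈ 52.13°

52.13°


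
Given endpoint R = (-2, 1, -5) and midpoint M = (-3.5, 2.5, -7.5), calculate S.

S = 2M - R
  = (2·(-3.5) - (-2), 2·2.5 - 1, 2·(-7.5) - (-5))
  = (-7 + 2, 5 - 1, -15 + 5)
  = (-5, 4, -10)

(-5, 4, -10)


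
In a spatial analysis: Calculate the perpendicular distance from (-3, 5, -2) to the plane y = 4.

distance = |a·x₀ + b·y₀ + c·z₀ - d| / √(a² + b² + c²)
  = |0·(-3) + 1·5 + 0·(-2) - 4| / √(0² + 1² + 0²)
  = |0 + 5 + 0 - 4| / √(0 + 1 + 0)
  = |1| / √1
  = 1 / 1
  ≈ 1

1


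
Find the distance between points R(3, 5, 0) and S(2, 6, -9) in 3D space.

d = √[(x₂-x₁)² + (y₂-y₁)² + (z₂-z₁)²]
  = √[(-1)² + 1² + (-9)²]
  = √[1 + 1 + 81]
  = √83
  ≈ 9.11

9.11


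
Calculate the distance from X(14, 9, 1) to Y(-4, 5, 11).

d = √[(x₂-x₁)² + (y₂-y₁)² + (z₂-z₁)²]
  = √[(-18)² + (-4)² + 10²]
  = √[324 + 16 + 100]
  = √440
  ≈ 20.98

20.98


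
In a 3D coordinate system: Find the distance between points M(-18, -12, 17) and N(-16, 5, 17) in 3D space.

d = √[(x₂-x₁)² + (y₂-y₁)² + (z₂-z₁)²]
  = √[2² + 17² + 0²]
  = √[4 + 289 + 0]
  = √293
  ≈ 17.12

17.12


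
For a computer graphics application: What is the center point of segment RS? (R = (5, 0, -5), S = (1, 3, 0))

M = ((x₁+x₂)/2, (y₁+y₂)/2, (z₁+z₂)/2)
  = ((5 + 1)/2, (0 + 3)/2, (-5 + 0)/2)
  = (6/2, 3/2, -5/2)
  = (3, 1.5, -2.5)

(3, 1.5, -2.5)


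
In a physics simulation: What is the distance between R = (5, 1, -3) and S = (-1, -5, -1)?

d = √[(x₂-x₁)² + (y₂-y₁)² + (z₂-z₁)²]
  = √[(-6)² + (-6)² + 2²]
  = √[36 + 36 + 4]
  = √76
  ≈ 8.718

8.718


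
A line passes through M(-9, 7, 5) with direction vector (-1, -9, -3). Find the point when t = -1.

P(t) = M + t·d
  = (-9 + (-1)·(-1), 7 + (-9)·(-1), 5 + (-3)·(-1))
  = (-9 + 1, 7 + 9, 5 + 3)
  = (-8, 16, 8)

(-8, 16, 8)
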